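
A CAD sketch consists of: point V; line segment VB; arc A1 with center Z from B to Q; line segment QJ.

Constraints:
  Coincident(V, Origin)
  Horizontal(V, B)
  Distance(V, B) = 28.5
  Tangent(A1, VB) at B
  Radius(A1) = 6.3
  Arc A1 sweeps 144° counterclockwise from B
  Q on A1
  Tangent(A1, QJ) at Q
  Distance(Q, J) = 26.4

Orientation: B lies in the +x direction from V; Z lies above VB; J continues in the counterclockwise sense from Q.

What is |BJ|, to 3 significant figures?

32.2

On A1, B sits at bearing -90° from Z; a 144° counterclockwise sweep puts Q at bearing 54°, so Q = Z + 6.3·(cos 54°, sin 54°) = (32.2, 11.4). Tangency of A1 to QJ means the radius ZQ is perpendicular to QJ, so QJ runs along (−sin 54°, cos 54°); with |QJ| = 26.4, J = (10.8, 26.9). Then |BJ| = |J − B| = 32.2.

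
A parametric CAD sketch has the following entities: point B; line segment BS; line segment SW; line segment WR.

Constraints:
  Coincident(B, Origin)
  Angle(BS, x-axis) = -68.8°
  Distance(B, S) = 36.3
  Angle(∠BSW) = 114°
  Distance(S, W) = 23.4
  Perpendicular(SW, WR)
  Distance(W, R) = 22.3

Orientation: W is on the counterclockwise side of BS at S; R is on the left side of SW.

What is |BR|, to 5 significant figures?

39.680

B is at the origin; BS runs at -68.8° with length 36.3, so S = 36.3·(cos -68.8°, sin -68.8°) = (13.127, -33.843). ∠BSW = 114.0°, so SW runs at -68.8° + (180° − 114.0°) = -2.8000° from the x-axis; with |SW| = 23.4, W = S + 23.4·(cos -2.8000°, sin -2.8000°) = (36.499, -34.986). SW ⟂ WR; with |WR| = 22.3 on the left of SW, R = W + 22.3·(0.048850, 0.99881) = (37.588, -12.713). Then |BR| = |R − B| = 39.680.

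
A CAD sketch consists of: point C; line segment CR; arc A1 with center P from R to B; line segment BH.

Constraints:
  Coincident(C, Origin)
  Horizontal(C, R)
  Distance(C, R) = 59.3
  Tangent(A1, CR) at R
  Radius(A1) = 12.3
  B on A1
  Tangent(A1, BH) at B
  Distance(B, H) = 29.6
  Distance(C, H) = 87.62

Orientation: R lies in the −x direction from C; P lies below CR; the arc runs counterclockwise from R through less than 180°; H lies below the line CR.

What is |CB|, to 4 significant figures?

71.69

C is at the origin; C and R share the same y with |CR| = 59.3 and R on the −x side, so R = (-59.30, 0.000). Tangency of A1 to CR means the radius PR is perpendicular to CR, so P = R + (0, -12.3) = (-59.30, -12.30). Since PB ⟂ BH (tangency), |PH| = √(12.3² + 29.6²) = 32.05 regardless of where B sits on A1. So H lies on both circle(C, 87.62) and circle(P, 32.05); the below-CR intersection is H = (-79.24, -37.40). B is the foot of the tangent from H: B = (-71.13, -8.931).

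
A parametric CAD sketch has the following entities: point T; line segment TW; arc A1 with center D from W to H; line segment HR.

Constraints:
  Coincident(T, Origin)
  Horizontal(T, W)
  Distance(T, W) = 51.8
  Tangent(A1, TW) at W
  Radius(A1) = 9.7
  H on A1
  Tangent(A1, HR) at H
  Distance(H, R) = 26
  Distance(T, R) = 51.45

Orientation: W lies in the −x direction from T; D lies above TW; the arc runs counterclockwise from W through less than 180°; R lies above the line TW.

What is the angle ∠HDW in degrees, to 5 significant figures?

81.926°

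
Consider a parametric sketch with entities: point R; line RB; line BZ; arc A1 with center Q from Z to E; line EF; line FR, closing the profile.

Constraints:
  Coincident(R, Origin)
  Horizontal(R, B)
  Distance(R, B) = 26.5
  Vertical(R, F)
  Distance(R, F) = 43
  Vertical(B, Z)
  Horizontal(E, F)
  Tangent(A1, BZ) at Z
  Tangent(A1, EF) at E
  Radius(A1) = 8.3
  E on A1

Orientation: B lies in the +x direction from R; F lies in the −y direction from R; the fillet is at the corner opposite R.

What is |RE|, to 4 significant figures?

46.69

R is at the origin; RB is horizontal with |RB| = 26.5 and B on the +x side, so B = (26.50, 0.000). RF is vertical with |RF| = 43.0 and F on the −y side, so F = (0.000, -43.00). The virtual corner opposite R is at (26.50, -43.00). Since A1 is tangent to BZ there, QZ ⟂ BZ and the tangent condition forces QE to be normal to EF, with radius 8.3, so the center Q sits 8.3 in from both sides at Q = (18.20, -34.70). That places the tangent points at Z = (26.50, -34.70) on BZ and E = (18.20, -43.00) on EF. Then |RE| = |E − R| = 46.69.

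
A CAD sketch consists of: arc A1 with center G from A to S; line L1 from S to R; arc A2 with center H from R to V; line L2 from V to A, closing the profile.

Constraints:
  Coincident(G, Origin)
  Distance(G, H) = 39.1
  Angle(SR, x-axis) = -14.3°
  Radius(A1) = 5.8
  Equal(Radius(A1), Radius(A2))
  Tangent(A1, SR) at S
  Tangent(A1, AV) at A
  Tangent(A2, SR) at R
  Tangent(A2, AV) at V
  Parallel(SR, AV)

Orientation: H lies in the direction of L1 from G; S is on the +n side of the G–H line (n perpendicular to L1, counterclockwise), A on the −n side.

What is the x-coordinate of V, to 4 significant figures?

36.46

The slot axis is L1's direction at -14.3°, so u = (cos -14.3°, sin -14.3°) = (0.9690, -0.2470) and n = (−sin -14.3°, cos -14.3°) = (0.2470, 0.9690). G is at the origin and H lies 39.1 along u from G, so H = 39.1·u = (37.89, -9.658). Tangency of A1 to both parallel lines with radius 5.8 puts S and A at G ± 5.8·n: S = (1.433, 5.620), A = (-1.433, -5.620). Equal radii place R and V the same way about H: R = H + 5.8·n = (39.32, -4.037), V = H − 5.8·n = (36.46, -15.28). So V.x = 36.46.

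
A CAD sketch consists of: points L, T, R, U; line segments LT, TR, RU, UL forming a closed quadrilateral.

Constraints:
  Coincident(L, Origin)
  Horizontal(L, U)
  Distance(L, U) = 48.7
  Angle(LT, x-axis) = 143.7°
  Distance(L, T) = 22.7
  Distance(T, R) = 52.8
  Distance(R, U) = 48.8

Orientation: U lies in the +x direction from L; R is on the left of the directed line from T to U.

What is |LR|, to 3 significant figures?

49.9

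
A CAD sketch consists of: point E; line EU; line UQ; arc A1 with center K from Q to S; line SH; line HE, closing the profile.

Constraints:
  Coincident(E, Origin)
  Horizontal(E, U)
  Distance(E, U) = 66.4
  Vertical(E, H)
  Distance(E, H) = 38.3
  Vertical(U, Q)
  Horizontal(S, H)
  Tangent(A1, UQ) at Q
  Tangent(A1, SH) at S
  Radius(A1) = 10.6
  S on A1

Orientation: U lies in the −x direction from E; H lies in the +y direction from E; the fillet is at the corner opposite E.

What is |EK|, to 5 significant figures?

62.297

E and H share the same x with |EH| = 38.3 and H on the +y side, so H = (0.0000, 38.300). The virtual corner opposite E is at (-66.400, 38.300). The tangent condition forces KQ to be normal to UQ and since A1 is tangent to SH there, KS ⟂ SH, with radius 10.6, so the center K sits 10.6 in from both sides at K = (-55.800, 27.700). Then |EK| = |K − E| = 62.297.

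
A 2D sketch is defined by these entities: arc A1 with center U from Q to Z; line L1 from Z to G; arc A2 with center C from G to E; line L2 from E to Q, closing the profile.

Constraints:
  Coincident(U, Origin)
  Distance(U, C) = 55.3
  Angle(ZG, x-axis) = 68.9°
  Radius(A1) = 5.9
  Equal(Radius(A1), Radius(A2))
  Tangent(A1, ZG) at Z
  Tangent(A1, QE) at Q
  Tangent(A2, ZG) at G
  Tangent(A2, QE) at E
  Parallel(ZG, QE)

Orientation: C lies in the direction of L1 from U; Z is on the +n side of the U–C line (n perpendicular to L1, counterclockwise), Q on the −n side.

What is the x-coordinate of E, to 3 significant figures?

25.4

Tangency of A1 to both parallel lines with radius 5.9 puts Z and Q at U ± 5.9·n: Z = (-5.50, 2.12), Q = (5.50, -2.12). Equal radii place G and E the same way about C: G = C + 5.9·n = (14.4, 53.7), E = C − 5.9·n = (25.4, 49.5). So E.x = 25.4.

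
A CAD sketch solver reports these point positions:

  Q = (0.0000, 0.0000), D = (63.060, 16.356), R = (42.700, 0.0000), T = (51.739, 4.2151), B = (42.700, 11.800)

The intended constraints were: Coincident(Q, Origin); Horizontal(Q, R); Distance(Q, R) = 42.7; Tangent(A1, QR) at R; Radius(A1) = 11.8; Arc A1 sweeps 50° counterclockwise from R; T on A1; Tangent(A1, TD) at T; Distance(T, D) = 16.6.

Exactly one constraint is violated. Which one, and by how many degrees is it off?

Tangent(A1, TD) at T — off by 3.00°.

Q = (0.00, 0.00) ✓; Q.y = 0.00, R.y = 0.00 ✓; |QR| = 42.70 ✓; ∠(BR, RQ) = 90.00° ✓; |BR| = 11.80 ✓; bearing(B→T) − bearing(B→R) = 50.00° ✓; |BT| = 11.80 ✓; ∠(BT, TD) = 93.00° ✗; |TD| = 16.60 ✓.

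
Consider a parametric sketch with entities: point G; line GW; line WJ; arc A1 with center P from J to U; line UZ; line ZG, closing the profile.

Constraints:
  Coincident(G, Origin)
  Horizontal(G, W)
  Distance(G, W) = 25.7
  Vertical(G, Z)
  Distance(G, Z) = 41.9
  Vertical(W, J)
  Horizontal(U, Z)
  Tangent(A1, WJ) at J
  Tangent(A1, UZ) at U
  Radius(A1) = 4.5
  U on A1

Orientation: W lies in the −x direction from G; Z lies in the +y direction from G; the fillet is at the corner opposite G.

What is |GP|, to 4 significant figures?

42.99

G is at the origin; GW is horizontal with |GW| = 25.7 and W on the −x side, so W = (-25.70, 0.000). G and Z share the same x with |GZ| = 41.9 and Z on the +y side, so Z = (0.000, 41.90). The virtual corner opposite G is at (-25.70, 41.90). A1 meets WJ tangentially, so PJ is at right angles to WJ and A1 meets UZ tangentially, so PU is at right angles to UZ, with radius 4.5, so the center P sits 4.5 in from both sides at P = (-21.20, 37.40). Then |GP| = |P − G| = 42.99.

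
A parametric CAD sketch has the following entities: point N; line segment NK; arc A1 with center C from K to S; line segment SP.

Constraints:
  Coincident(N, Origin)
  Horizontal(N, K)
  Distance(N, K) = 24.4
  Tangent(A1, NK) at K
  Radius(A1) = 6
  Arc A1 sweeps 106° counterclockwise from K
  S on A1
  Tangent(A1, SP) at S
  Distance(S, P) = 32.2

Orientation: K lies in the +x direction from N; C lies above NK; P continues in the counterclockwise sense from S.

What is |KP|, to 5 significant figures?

38.731

On A1, K sits at bearing -90° from C; a 106° counterclockwise sweep puts S at bearing 16°, so S = C + 6.0·(cos 16°, sin 16°) = (30.168, 7.6538). Since A1 is tangent to SP there, CS ⟂ SP, so SP runs along (−sin 16°, cos 16°); with |SP| = 32.2, P = (21.292, 38.606). Then |KP| = |P − K| = 38.731.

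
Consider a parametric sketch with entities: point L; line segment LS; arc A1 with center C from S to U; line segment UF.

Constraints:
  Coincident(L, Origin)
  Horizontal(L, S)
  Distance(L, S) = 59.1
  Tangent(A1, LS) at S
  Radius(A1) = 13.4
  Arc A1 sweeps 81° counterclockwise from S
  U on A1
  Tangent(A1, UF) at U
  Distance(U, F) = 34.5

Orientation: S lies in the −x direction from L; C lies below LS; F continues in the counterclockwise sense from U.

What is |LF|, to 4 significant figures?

90.01

On A1, S sits at bearing 90° from C; an 81° counterclockwise sweep puts U at bearing 171°, so U = C + 13.4·(cos 171°, sin 171°) = (-72.34, -11.30). The tangent condition forces CU to be normal to UF, so UF runs along (−sin 171°, cos 171°); with |UF| = 34.5, F = (-77.73, -45.38). Then |LF| = |F − L| = 90.01.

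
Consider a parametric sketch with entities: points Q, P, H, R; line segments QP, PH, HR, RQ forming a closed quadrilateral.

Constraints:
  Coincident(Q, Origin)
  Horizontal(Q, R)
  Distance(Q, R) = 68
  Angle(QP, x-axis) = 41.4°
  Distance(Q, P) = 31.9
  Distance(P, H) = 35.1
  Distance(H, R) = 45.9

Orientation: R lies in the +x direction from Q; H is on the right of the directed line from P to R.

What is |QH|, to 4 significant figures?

28.04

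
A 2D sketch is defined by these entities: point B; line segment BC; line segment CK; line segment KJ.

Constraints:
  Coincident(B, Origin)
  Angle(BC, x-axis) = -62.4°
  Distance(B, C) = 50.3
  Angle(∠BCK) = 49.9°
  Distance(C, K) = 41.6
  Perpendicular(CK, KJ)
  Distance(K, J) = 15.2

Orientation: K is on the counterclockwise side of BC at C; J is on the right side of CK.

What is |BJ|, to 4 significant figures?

54.46

B is at the origin; BC runs at -62.4° with length 50.3, so C = 50.3·(cos -62.4°, sin -62.4°) = (23.30, -44.58). ∠BCK = 49.9°, so CK runs at -62.4° + (180° − 49.9°) = 67.70° from the x-axis; with |CK| = 41.6, K = C + 41.6·(cos 67.70°, sin 67.70°) = (39.09, -6.087). The perpendicularity gives KJ at right angles to CK; with |KJ| = 15.2 on the right of CK, J = K + 15.2·(0.9252, -0.3795) = (53.15, -11.86). Then |BJ| = |J − B| = 54.46.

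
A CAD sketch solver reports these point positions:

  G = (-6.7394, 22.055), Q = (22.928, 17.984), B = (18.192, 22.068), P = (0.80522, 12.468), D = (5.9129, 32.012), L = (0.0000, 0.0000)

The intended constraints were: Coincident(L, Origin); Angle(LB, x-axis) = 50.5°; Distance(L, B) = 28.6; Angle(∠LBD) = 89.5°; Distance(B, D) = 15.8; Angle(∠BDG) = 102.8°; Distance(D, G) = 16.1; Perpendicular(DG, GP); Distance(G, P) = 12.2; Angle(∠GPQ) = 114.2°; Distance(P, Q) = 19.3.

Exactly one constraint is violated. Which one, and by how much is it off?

Distance(P, Q) = 19.3 — off by 3.50.

L = (0.00, 0.00) ✓; LB at 50.50° ✓; |LB| = 28.60 ✓; ∠LBD = 89.50° ✓; |BD| = 15.80 ✓; ∠BDG = 102.8° ✓; |DG| = 16.10 ✓; ∠(DG, GP) = 90.00° ✓; |GP| = 12.20 ✓; ∠GPQ = 114.2° ✓; |PQ| = 22.80 ✗.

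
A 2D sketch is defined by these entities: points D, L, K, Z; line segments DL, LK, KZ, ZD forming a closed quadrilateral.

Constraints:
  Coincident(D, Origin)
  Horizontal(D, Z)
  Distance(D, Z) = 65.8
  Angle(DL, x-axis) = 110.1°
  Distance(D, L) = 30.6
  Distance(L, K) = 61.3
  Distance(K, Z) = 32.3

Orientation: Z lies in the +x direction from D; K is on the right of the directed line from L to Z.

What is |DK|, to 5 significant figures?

37.488

D is at the origin; D and Z share the same y with |DZ| = 65.8 and Z in +x, so Z = (65.8, 0). DL runs at 110.1° with |DL| = 30.6, so L = (-10.516, 28.736). K is determined by |LK| = 61.3 and |KZ| = 32.3 together: it lies at the intersection of circle(L, 61.3) and circle(Z, 32.3). With |LZ| = 81.547, the foot of the radical line on LZ is 57.417 from L and the perpendicular offset is √(61.3² − 57.417²) = 21.471. Taking the right-of-LZ solution: K = (35.651, -11.591).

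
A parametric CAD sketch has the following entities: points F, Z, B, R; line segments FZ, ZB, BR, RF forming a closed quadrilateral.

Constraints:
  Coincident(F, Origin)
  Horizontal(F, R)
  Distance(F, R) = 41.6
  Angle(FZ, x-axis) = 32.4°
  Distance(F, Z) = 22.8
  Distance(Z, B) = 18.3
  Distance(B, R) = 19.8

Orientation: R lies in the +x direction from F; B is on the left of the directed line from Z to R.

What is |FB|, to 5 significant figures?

40.931

Checks: |ZB| = 18.30 ✓; |BR| = 19.80 ✓.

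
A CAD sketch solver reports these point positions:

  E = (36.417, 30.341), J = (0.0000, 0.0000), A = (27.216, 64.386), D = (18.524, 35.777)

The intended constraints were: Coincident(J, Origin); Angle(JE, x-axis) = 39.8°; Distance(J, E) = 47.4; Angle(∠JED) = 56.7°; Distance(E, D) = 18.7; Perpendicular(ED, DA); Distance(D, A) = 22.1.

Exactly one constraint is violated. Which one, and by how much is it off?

Distance(D, A) = 22.1 — off by 7.80.

J = (0.00, 0.00) ✓; JE at 39.80° ✓; |JE| = 47.40 ✓; ∠JED = 56.70° ✓; |ED| = 18.70 ✓; ∠(ED, DA) = 90.00° ✓; |DA| = 29.90 ✗.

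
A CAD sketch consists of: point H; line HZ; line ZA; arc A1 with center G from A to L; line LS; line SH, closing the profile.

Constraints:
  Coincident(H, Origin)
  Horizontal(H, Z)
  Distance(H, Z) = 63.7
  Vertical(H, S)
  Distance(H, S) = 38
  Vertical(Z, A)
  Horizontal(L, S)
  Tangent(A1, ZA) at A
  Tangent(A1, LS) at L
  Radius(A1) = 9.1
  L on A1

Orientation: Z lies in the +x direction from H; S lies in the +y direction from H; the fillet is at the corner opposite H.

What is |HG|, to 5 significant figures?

61.777

H is at the origin; HZ is horizontal with |HZ| = 63.7 and Z on the +x side, so Z = (63.700, 0.0000). H and S share the same x with |HS| = 38.0 and S on the +y side, so S = (0.0000, 38.000). The virtual corner opposite H is at (63.700, 38.000). A1 meets ZA tangentially, so GA is at right angles to ZA and since A1 is tangent to LS there, GL ⟂ LS, with radius 9.1, so the center G sits 9.1 in from both sides at G = (54.600, 28.900). Then |HG| = |G − H| = 61.777.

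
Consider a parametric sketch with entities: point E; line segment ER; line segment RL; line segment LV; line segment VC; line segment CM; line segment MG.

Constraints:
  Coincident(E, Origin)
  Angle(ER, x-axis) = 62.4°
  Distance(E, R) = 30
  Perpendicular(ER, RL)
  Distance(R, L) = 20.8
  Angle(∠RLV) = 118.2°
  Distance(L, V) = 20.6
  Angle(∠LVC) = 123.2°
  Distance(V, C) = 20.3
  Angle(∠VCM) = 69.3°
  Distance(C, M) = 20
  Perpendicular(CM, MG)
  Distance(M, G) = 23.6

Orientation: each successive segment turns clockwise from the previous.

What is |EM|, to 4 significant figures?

12.03

∠LVC = 123.2° gives VC at -146.2° from the x-axis; with |VC| = 20.3, C = (15.68, -14.94). ∠VCM = 69.3° gives CM at 103.1° from the x-axis; with |CM| = 20.0, M = (11.15, 4.537). Then |EM| = |M − E| = 12.03.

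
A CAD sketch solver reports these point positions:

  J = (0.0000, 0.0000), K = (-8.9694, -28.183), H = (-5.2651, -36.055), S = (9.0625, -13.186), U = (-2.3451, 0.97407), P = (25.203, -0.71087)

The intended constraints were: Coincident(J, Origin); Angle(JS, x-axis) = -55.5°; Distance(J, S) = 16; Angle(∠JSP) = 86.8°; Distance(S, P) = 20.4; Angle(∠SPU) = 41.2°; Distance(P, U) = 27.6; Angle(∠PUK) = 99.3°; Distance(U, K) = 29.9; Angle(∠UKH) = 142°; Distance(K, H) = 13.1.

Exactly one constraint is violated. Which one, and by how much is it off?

Distance(K, H) = 13.1 — off by 4.40.

J = (0.00, 0.00) ✓; JS at -55.50° ✓; |JS| = 16.00 ✓; ∠JSP = 86.80° ✓; |SP| = 20.40 ✓; ∠SPU = 41.20° ✓; |PU| = 27.60 ✓; ∠PUK = 99.30° ✓; |UK| = 29.90 ✓; ∠UKH = 142.0° ✓; |KH| = 8.700 ✗.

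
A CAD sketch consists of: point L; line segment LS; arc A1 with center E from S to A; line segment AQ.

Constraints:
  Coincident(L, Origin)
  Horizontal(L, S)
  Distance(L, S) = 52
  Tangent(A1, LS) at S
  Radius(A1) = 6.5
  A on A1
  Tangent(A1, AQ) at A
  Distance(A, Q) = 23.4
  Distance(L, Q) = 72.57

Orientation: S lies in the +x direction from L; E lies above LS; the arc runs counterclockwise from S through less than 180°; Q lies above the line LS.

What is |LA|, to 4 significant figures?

57.92

Checks: ∠(ES, SL) = 90.00° ✓; |ES| = 6.500 ✓; |EA| = 6.500 ✓; ∠(EA, AQ) = 90.00° ✓; |AQ| = 23.40 ✓; |LQ| = 72.57 ✓.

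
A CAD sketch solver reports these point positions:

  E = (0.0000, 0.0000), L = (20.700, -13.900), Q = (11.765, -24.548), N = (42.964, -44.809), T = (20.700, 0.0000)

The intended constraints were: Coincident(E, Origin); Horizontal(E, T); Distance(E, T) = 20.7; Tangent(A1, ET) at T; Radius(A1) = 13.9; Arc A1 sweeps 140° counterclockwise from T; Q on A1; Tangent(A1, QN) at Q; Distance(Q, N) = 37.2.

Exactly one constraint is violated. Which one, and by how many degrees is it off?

Tangent(A1, QN) at Q — off by 7.00°.

E = (0.00, 0.00) ✓; E.y = 0.00, T.y = 0.00 ✓; |ET| = 20.70 ✓; ∠(LT, TE) = 90.00° ✓; |LT| = 13.90 ✓; bearing(L→Q) − bearing(L→T) = 140.0° ✓; |LQ| = 13.90 ✓; ∠(LQ, QN) = 83.00° ✗; |QN| = 37.20 ✓.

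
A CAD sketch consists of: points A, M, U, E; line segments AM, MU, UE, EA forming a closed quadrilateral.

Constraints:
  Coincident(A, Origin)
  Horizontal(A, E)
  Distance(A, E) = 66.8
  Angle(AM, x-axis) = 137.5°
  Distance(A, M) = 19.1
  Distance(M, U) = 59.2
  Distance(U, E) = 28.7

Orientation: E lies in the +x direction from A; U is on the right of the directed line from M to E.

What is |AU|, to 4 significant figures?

41.60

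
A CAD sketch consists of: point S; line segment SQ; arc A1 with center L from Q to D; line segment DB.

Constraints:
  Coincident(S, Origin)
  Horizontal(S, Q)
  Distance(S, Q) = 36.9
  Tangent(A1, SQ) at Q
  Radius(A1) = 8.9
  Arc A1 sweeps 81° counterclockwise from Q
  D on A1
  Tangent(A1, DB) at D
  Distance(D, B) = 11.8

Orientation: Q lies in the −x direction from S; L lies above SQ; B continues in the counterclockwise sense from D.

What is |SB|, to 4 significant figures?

32.51

S is at the origin; SQ is horizontal with |SQ| = 36.9 and Q on the −x side, so Q = (-36.90, 0.000). A1 meets SQ tangentially, so LQ is at right angles to SQ, so L = Q + (0, 8.9) = (-36.90, 8.900). On A1, Q sits at bearing -90° from L; an 81° counterclockwise sweep puts D at bearing -9°, so D = L + 8.9·(cos -9°, sin -9°) = (-28.11, 7.508). Tangency of A1 to DB means the radius LD is perpendicular to DB, so DB runs along (−sin -9°, cos -9°); with |DB| = 11.8, B = (-26.26, 19.16). Then |SB| = |B − S| = 32.51.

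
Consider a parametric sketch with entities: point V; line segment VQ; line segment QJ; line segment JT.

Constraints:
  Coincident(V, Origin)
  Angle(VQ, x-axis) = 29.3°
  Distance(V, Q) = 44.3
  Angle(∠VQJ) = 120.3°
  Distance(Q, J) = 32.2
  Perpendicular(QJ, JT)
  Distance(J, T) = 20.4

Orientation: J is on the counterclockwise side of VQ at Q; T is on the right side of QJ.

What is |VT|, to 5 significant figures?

80.096

∠VQJ = 120.3°, so QJ runs at 29.3° + (180° − 120.3°) = 89.000° from the x-axis; with |QJ| = 32.2, J = Q + 32.2·(cos 89.000°, sin 89.000°) = (39.195, 53.875). QJ is perpendicular to JT; with |JT| = 20.4 on the right of QJ, T = J + 20.4·(0.99985, -0.017452) = (59.592, 53.519). Then |VT| = |T − V| = 80.096.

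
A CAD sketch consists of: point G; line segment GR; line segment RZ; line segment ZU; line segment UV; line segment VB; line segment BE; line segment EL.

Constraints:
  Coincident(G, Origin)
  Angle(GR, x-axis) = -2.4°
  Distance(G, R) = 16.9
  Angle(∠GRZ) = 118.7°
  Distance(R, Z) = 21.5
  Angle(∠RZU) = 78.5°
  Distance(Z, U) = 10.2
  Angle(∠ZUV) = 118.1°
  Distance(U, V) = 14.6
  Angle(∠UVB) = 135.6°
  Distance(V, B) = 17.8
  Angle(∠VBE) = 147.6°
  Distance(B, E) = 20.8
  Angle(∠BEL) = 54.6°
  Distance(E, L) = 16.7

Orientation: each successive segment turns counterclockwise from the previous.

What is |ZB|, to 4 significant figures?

32.31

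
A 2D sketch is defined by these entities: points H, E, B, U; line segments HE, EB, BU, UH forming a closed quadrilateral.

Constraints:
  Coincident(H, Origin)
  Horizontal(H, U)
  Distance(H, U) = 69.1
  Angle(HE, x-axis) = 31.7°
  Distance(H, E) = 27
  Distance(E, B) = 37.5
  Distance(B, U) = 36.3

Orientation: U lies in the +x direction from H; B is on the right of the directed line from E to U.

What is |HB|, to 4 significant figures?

43.50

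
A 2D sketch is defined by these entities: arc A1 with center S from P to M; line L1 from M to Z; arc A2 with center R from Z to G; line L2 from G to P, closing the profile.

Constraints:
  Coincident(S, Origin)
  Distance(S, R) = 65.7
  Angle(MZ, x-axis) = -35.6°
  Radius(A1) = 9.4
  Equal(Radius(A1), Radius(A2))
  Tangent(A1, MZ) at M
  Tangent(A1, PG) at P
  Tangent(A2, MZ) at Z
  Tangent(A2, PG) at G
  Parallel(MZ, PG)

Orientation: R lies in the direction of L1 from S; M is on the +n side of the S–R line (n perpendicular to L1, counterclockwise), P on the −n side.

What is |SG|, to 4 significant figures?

66.37

The slot axis is L1's direction at -35.6°, so u = (cos -35.6°, sin -35.6°) = (0.8131, -0.5821) and n = (−sin -35.6°, cos -35.6°) = (0.5821, 0.8131). S is at the origin and R lies 65.7 along u from S, so R = 65.7·u = (53.42, -38.25). Tangency of A1 to both parallel lines with radius 9.4 puts M and P at S ± 9.4·n: M = (5.472, 7.643), P = (-5.472, -7.643). Equal radii place Z and G the same way about R: Z = R + 9.4·n = (58.89, -30.60), G = R − 9.4·n = (47.95, -45.89). Then |SG| = |G − S| = 66.37.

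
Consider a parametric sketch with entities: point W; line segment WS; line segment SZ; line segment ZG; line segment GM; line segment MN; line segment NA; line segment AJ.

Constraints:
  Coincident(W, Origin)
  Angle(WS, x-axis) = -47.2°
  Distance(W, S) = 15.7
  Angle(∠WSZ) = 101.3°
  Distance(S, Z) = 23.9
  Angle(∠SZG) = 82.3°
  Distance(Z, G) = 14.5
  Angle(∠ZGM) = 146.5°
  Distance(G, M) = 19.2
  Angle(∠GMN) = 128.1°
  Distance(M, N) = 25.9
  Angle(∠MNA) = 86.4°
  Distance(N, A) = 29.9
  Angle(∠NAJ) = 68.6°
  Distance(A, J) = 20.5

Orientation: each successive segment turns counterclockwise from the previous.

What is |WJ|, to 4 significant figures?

11.40

∠MNA = 86.4° gives NA at -51.80° from the x-axis; with |NA| = 29.9, A = (0.7207, -20.29). ∠NAJ = 68.6° gives AJ at 59.60° from the x-axis; with |AJ| = 20.5, J = (11.09, -2.608). Then |WJ| = |J − W| = 11.40.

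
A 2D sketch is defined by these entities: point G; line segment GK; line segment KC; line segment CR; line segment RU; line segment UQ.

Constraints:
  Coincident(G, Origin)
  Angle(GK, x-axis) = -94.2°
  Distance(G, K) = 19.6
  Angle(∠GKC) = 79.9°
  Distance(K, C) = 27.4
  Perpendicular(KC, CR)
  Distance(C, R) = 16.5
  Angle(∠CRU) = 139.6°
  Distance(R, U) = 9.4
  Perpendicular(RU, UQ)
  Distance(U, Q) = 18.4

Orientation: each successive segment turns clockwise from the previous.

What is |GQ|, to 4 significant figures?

8.490

G is at the origin; GK runs at -94.2° with length 19.6, so K = (-1.435, -19.55). ∠GKC = 79.9° gives KC at 165.7° from the x-axis; with |KC| = 27.4, C = (-27.99, -12.78). The perpendicularity gives CR at right angles to KC, so CR runs at 75.70°; with |CR| = 16.5, R = (-23.91, 3.209). ∠CRU = 139.6° gives RU at 35.30° from the x-axis; with |RU| = 9.4, U = (-16.24, 8.641). RU is perpendicular to UQ, so UQ runs at -54.70°; with |UQ| = 18.4, Q = (-5.607, -6.376). Then |GQ| = |Q − G| = 8.490.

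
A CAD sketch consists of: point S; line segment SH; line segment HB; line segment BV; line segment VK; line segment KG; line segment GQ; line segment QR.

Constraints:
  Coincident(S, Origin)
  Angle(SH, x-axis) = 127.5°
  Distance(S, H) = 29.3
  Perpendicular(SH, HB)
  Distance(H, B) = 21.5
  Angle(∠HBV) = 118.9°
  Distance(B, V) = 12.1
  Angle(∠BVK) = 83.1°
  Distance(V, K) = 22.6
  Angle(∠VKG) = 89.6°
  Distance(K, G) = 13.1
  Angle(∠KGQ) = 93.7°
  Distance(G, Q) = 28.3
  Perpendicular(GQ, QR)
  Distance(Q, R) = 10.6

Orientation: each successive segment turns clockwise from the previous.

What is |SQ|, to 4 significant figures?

43.92

S is at the origin; SH runs at 127.5° with length 29.3, so H = (-17.84, 23.25). SH ⟂ HB, so HB runs at 37.50°; with |HB| = 21.5, B = (-0.7796, 36.33). ∠HBV = 118.9° gives BV at -23.60° from the x-axis; with |BV| = 12.1, V = (10.31, 31.49). ∠BVK = 83.1° gives VK at -120.5° from the x-axis; with |VK| = 22.6, K = (-1.162, 12.02). ∠VKG = 89.6° gives KG at 149.1° from the x-axis; with |KG| = 13.1, G = (-12.40, 18.74). ∠KGQ = 93.7° gives GQ at 62.80° from the x-axis; with |GQ| = 28.3, Q = (0.5332, 43.91). Then |SQ| = |Q − S| = 43.92.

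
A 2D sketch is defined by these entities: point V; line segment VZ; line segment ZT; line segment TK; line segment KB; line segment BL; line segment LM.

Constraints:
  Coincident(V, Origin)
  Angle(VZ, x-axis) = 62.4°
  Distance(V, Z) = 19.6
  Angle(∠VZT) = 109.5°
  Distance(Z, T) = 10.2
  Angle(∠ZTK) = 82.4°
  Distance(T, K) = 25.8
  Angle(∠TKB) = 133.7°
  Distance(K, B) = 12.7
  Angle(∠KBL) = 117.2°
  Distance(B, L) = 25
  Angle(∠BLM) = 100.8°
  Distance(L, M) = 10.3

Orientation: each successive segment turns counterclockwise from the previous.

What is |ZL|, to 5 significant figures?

33.798

∠TKB = 133.7° gives KB at -83.200° from the x-axis; with |KB| = 12.7, B = (-12.770, -7.6770). ∠KBL = 117.2° gives BL at -20.400° from the x-axis; with |BL| = 25.0, L = (10.662, -16.391). Then |ZL| = |L − Z| = 33.798.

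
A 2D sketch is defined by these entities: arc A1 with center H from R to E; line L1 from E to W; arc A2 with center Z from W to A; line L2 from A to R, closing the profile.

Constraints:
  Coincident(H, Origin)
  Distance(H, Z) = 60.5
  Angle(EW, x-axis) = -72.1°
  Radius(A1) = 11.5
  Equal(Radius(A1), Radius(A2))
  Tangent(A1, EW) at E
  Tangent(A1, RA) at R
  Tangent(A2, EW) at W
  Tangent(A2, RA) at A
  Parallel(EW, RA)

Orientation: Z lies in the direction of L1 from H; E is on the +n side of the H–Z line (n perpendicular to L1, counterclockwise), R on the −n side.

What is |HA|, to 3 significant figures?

61.6

The slot axis is L1's direction at -72.1°, so u = (cos -72.1°, sin -72.1°) = (0.307, -0.952) and n = (−sin -72.1°, cos -72.1°) = (0.952, 0.307). H is at the origin and Z lies 60.5 along u from H, so Z = 60.5·u = (18.6, -57.6). Tangency of A1 to both parallel lines with radius 11.5 puts E and R at H ± 11.5·n: E = (10.9, 3.53), R = (-10.9, -3.53). Equal radii place W and A the same way about Z: W = Z + 11.5·n = (29.5, -54.0), A = Z − 11.5·n = (7.65, -61.1). Then |HA| = |A − H| = 61.6.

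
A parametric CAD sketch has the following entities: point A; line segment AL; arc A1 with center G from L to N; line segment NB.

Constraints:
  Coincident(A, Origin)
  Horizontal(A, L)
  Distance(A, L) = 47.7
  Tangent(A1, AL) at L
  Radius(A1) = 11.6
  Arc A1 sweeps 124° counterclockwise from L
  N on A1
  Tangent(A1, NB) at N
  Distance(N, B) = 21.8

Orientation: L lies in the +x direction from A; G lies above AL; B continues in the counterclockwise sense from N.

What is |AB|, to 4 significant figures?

57.83

On A1, L sits at bearing -90° from G; a 124° counterclockwise sweep puts N at bearing 34°, so N = G + 11.6·(cos 34°, sin 34°) = (57.32, 18.09). A1 meets NB tangentially, so GN is at right angles to NB, so NB runs along (−sin 34°, cos 34°); with |NB| = 21.8, B = (45.13, 36.16). Then |AB| = |B − A| = 57.83.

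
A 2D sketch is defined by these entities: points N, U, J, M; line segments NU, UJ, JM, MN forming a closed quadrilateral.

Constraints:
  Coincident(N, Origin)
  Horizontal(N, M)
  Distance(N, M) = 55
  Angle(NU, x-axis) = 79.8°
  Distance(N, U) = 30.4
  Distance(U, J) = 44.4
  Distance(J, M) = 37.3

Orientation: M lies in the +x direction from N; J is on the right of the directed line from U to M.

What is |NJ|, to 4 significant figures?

23.14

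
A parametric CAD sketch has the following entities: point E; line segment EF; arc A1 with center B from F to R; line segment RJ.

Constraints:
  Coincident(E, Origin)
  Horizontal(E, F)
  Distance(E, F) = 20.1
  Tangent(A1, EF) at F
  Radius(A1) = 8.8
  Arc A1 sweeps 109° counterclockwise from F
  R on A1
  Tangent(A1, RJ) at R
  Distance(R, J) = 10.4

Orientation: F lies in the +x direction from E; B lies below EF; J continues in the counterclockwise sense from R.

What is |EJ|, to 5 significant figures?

26.309

E is at the origin; EF is horizontal with |EF| = 20.1 and F on the +x side, so F = (20.100, 0.0000). Tangency of A1 to EF means the radius BF is perpendicular to EF, so B = F + (0, -8.8) = (20.100, -8.8000). On A1, F sits at bearing 90° from B; a 109° counterclockwise sweep puts R at bearing 199°, so R = B + 8.8·(cos 199°, sin 199°) = (11.779, -11.665). A1 meets RJ tangentially, so BR is at right angles to RJ, so RJ runs along (−sin 199°, cos 199°); with |RJ| = 10.4, J = (15.165, -21.498). Then |EJ| = |J − E| = 26.309.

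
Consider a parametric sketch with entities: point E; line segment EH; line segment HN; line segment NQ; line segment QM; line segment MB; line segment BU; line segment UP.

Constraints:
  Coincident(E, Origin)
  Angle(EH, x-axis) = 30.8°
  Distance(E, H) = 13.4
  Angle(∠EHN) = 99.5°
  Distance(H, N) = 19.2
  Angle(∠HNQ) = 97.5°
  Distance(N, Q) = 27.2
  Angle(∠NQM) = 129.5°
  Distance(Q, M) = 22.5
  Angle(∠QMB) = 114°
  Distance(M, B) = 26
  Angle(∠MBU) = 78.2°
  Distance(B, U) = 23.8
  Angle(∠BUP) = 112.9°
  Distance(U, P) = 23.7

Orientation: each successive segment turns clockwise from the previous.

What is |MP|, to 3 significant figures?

27.9

∠MBU = 78.2° gives BU at 9.50° from the x-axis; with |BU| = 23.8, U = (-2.79, 1.28). ∠BUP = 112.9° gives UP at -57.6° from the x-axis; with |UP| = 23.7, P = (9.91, -18.7). Then |MP| = |P − M| = 27.9.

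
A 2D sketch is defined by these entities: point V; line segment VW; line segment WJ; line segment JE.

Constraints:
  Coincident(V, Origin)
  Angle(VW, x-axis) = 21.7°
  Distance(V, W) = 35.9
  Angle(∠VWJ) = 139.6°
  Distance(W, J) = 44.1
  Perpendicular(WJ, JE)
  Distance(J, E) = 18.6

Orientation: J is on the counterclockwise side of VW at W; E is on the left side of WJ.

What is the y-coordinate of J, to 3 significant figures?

52.2

V is at the origin; VW runs at 21.7° with length 35.9, so W = 35.9·(cos 21.7°, sin 21.7°) = (33.4, 13.3). ∠VWJ = 139.6°, so WJ runs at 21.7° + (180° − 139.6°) = 62.1° from the x-axis; with |WJ| = 44.1, J = W + 44.1·(cos 62.1°, sin 62.1°) = (54.0, 52.2). So J.y = 52.2.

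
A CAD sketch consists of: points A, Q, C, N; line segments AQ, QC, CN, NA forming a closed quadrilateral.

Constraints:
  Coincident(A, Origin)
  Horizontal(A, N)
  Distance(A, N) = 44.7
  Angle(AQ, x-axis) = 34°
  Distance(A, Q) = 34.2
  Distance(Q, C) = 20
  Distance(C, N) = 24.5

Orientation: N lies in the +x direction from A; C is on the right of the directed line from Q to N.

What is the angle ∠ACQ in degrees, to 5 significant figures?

116.43°

A is at the origin; AN is horizontal with |AN| = 44.7 and N in +x, so N = (44.7, 0). AQ runs at 34.0° with |AQ| = 34.2, so Q = (28.353, 19.124). C is determined by |QC| = 20.0 and |CN| = 24.5 together: it lies at the intersection of circle(Q, 20.0) and circle(N, 24.5). With |QN| = 25.159, the foot of the radical line on QN is 8.5997 from Q and the perpendicular offset is √(20.0² − 8.5997²) = 18.057. Taking the right-of-QN solution: C = (20.215, 0.85501).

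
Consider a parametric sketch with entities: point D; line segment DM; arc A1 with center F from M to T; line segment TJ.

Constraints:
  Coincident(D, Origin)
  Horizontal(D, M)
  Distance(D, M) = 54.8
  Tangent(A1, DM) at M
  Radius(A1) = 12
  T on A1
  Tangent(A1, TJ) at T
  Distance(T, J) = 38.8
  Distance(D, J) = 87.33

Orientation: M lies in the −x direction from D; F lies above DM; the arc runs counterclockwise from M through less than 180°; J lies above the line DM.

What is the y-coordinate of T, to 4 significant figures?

20.22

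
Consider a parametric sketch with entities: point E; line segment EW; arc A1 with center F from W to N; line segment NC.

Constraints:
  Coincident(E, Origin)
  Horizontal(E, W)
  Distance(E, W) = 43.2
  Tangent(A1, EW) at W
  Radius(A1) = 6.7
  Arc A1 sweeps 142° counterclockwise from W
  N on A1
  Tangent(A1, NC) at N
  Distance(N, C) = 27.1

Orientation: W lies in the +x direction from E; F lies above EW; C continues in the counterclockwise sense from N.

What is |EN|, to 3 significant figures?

48.8

A1 meets EW tangentially, so FW is at right angles to EW, so F = W + (0, 6.7) = (43.2, 6.70). On A1, W sits at bearing -90° from F; a 142° counterclockwise sweep puts N at bearing 52°, so N = F + 6.7·(cos 52°, sin 52°) = (47.3, 12.0). Then |EN| = |N − E| = 48.8.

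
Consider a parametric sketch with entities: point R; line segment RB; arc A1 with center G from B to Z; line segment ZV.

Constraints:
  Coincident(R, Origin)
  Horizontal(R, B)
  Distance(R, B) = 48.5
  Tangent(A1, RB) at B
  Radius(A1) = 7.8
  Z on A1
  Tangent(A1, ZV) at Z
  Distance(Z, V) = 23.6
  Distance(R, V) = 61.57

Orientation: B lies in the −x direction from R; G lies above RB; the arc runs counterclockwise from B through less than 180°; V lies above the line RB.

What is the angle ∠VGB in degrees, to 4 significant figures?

171.0°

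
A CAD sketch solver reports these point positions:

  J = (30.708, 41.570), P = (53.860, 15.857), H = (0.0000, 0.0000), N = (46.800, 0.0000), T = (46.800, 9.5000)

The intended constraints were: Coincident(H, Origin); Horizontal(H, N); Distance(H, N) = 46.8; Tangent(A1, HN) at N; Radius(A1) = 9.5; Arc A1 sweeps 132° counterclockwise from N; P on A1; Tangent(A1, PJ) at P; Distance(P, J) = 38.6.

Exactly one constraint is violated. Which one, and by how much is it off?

Distance(P, J) = 38.6 — off by 4.00.

H = (0.00, 0.00) ✓; H.y = 0.00, N.y = 0.00 ✓; |HN| = 46.80 ✓; ∠(TN, NH) = 90.00° ✓; |TN| = 9.500 ✓; bearing(T→P) − bearing(T→N) = 132.0° ✓; |TP| = 9.500 ✓; ∠(TP, PJ) = 90.00° ✓; |PJ| = 34.60 ✗.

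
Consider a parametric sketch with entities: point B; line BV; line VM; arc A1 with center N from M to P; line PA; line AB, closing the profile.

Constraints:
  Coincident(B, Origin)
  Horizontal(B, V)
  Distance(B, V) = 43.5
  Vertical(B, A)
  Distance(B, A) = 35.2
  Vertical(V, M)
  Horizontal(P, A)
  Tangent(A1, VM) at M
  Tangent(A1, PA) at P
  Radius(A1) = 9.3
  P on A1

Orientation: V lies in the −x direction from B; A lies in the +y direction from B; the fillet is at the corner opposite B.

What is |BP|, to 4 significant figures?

49.08

B is at the origin; B and V share the same y with |BV| = 43.5 and V on the −x side, so V = (-43.50, 0.000). BA is vertical with |BA| = 35.2 and A on the +y side, so A = (0.000, 35.20). The virtual corner opposite B is at (-43.50, 35.20). Since A1 is tangent to VM there, NM ⟂ VM and A1 meets PA tangentially, so NP is at right angles to PA, with radius 9.3, so the center N sits 9.3 in from both sides at N = (-34.20, 25.90). That places the tangent points at M = (-43.50, 25.90) on VM and P = (-34.20, 35.20) on PA. Then |BP| = |P − B| = 49.08.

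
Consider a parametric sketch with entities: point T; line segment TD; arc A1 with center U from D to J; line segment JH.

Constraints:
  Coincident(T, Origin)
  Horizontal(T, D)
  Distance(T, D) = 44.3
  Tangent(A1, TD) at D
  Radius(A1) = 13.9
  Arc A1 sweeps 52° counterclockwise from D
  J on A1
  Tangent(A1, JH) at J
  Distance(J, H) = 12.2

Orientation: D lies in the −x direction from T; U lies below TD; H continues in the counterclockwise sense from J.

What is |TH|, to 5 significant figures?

64.522

T is at the origin; T and D share the same y with |TD| = 44.3 and D on the −x side, so D = (-44.300, 0.0000). Since A1 is tangent to TD there, UD ⟂ TD, so U = D + (0, -13.9) = (-44.300, -13.900). On A1, D sits at bearing 90° from U; a 52° counterclockwise sweep puts J at bearing 142°, so J = U + 13.9·(cos 142°, sin 142°) = (-55.253, -5.3423). Since A1 is tangent to JH there, UJ ⟂ JH, so JH runs along (−sin 142°, cos 142°); with |JH| = 12.2, H = (-62.764, -14.956). Then |TH| = |H − T| = 64.522.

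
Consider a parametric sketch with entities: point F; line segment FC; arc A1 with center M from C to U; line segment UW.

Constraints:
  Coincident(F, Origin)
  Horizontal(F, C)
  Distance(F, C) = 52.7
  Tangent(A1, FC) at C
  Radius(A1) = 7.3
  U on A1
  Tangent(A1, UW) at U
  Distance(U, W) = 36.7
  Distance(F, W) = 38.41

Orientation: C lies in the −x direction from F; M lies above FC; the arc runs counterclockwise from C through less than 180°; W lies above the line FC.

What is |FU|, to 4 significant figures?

47.21

F is at the origin; FC is horizontal with |FC| = 52.7 and C on the −x side, so C = (-52.70, 0.000). The tangent condition forces MC to be normal to FC, so M = C + (0, 7.3) = (-52.70, 7.300). Since MU ⟂ UW (tangency), |MW| = √(7.3² + 36.7²) = 37.42 regardless of where U sits on A1. So W lies on both circle(F, 38.41) and circle(M, 37.42); the above-FC intersection is W = (-23.34, 30.50). U is the foot of the tangent from W: U = (-47.14, 2.566).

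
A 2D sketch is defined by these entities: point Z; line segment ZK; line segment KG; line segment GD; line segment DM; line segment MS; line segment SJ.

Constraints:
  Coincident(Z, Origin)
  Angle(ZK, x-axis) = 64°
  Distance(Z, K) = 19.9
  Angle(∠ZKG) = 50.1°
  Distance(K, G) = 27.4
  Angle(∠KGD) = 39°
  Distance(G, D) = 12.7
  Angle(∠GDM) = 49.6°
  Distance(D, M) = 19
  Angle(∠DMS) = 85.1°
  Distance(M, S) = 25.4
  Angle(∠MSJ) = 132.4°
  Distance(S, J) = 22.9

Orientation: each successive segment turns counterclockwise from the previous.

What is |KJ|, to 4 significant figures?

57.66

Z is at the origin; ZK runs at 64.0° with length 19.9, so K = (8.724, 17.89). ∠ZKG = 50.1° gives KG at -166.1° from the x-axis; with |KG| = 27.4, G = (-17.87, 11.30). ∠KGD = 39.0° gives GD at -25.10° from the x-axis; with |GD| = 12.7, D = (-6.373, 5.916). ∠GDM = 49.6° gives DM at 105.3° from the x-axis; with |DM| = 19.0, M = (-11.39, 24.24). ∠DMS = 85.1° gives MS at -159.8° from the x-axis; with |MS| = 25.4, S = (-35.22, 15.47). ∠MSJ = 132.4° gives SJ at -112.2° from the x-axis; with |SJ| = 22.9, J = (-43.88, -5.730). Then |KJ| = |J − K| = 57.66.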